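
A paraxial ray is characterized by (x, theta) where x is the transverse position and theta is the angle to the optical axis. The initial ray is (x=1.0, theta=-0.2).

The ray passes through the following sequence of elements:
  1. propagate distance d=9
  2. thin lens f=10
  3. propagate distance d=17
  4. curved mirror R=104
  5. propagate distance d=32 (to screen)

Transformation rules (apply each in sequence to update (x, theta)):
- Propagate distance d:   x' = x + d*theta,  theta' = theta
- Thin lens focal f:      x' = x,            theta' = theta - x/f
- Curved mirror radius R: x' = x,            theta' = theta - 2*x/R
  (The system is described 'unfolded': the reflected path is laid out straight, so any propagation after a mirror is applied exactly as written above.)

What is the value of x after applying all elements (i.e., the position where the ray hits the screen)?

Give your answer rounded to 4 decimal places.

Initial: x=1.0000 theta=-0.2000
After 1 (propagate distance d=9): x=-0.8000 theta=-0.2000
After 2 (thin lens f=10): x=-0.8000 theta=-0.1200
After 3 (propagate distance d=17): x=-2.8400 theta=-0.1200
After 4 (curved mirror R=104): x=-2.8400 theta=-17/260 (≈-0.0654)
After 5 (propagate distance d=32 (to screen)): x=-1603/325 (≈-4.9323) theta=-17/260 (≈-0.0654)
Rounded to 4 decimal places: x = -4.9323

Answer: -4.9323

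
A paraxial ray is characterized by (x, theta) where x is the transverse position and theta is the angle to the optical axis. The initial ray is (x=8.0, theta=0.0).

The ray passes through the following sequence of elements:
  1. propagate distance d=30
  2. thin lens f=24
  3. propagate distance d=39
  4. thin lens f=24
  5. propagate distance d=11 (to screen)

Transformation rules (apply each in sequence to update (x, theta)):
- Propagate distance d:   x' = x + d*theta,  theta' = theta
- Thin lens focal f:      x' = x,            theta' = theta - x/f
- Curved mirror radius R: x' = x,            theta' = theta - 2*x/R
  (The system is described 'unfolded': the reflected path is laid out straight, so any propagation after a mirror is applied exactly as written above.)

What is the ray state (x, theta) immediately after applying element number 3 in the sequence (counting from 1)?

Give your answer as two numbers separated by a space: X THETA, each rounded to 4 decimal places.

Answer: -5.0000 -0.3333

Derivation:
Initial: x=8.0000 theta=0.0000
After 1 (propagate distance d=30): x=8.0000 theta=0.0000
After 2 (thin lens f=24): x=8.0000 theta=-1/3 (≈-0.3333)
After 3 (propagate distance d=39): x=-5.0000 theta=-1/3 (≈-0.3333)
Rounded to 4 decimal places: x = -5.0000, theta = -0.3333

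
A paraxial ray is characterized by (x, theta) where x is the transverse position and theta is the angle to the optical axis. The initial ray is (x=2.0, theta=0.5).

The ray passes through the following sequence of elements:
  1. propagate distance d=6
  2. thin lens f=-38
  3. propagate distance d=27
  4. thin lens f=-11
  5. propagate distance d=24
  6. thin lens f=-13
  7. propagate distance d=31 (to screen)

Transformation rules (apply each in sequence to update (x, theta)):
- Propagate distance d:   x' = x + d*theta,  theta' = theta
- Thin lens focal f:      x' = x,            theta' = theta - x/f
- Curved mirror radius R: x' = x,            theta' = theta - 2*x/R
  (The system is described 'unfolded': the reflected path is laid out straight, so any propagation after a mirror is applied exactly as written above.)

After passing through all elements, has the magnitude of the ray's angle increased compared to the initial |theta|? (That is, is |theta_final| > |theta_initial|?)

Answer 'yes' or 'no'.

Answer: yes

Derivation:
Initial: x=2.0000 theta=0.5000
After 1 (propagate distance d=6): x=5.0000 theta=0.5000
After 2 (thin lens f=-38): x=5.0000 theta=12/19 (≈0.6316)
After 3 (propagate distance d=27): x=419/19 (≈22.0526) theta=12/19 (≈0.6316)
After 4 (thin lens f=-11): x=419/19 (≈22.0526) theta=29/11 (≈2.6364)
After 5 (propagate distance d=24): x=17833/209 (≈85.3254) theta=29/11 (≈2.6364)
After 6 (thin lens f=-13): x=17833/209 (≈85.3254) theta=24996/2717 (≈9.1999)
After 7 (propagate distance d=31 (to screen)): x=1006705/2717 (≈370.5208) theta=24996/2717 (≈9.1999)
|theta_initial|=0.5000 |theta_final|=24996/2717 (≈9.1999) -> increased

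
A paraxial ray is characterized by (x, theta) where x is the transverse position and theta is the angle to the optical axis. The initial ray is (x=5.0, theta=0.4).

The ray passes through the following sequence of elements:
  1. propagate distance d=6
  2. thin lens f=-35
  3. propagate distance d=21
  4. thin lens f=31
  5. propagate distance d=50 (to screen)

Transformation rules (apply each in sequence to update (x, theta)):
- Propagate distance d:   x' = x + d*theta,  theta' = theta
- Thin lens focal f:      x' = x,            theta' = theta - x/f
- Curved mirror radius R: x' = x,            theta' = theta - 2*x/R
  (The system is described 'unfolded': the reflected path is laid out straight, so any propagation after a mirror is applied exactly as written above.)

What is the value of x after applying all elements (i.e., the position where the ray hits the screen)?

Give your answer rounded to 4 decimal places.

Initial: x=5.0000 theta=0.4000
After 1 (propagate distance d=6): x=7.4000 theta=0.4000
After 2 (thin lens f=-35): x=7.4000 theta=107/175 (≈0.6114)
After 3 (propagate distance d=21): x=20.2400 theta=107/175 (≈0.6114)
After 4 (thin lens f=31): x=20.2400 theta=-9/217 (≈-0.0415)
After 5 (propagate distance d=50 (to screen)): x=98552/5425 (≈18.1663) theta=-9/217 (≈-0.0415)
Rounded to 4 decimal places: x = 18.1663

Answer: 18.1663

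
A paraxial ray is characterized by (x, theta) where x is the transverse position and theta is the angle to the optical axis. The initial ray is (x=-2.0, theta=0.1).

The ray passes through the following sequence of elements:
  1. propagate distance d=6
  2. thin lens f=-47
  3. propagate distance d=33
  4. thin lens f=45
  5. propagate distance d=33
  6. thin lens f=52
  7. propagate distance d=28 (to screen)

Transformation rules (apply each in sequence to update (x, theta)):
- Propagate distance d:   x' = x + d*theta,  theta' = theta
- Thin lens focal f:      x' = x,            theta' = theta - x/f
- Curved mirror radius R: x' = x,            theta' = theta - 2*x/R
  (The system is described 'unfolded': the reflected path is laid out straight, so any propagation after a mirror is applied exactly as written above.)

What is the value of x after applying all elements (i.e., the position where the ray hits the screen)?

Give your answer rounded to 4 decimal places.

Initial: x=-2.0000 theta=0.1000
After 1 (propagate distance d=6): x=-1.4000 theta=0.1000
After 2 (thin lens f=-47): x=-1.4000 theta=33/470 (≈0.0702)
After 3 (propagate distance d=33): x=431/470 (≈0.9170) theta=33/470 (≈0.0702)
After 4 (thin lens f=45): x=431/470 (≈0.9170) theta=527/10575 (≈0.0498)
After 5 (propagate distance d=33): x=18059/7050 (≈2.5616) theta=527/10575 (≈0.0498)
After 6 (thin lens f=52): x=18059/7050 (≈2.5616) theta=631/1099800 (≈0.0006)
After 7 (propagate distance d=28 (to screen)): x=354359/137475 (≈2.5776) theta=631/1099800 (≈0.0006)
Rounded to 4 decimal places: x = 2.5776

Answer: 2.5776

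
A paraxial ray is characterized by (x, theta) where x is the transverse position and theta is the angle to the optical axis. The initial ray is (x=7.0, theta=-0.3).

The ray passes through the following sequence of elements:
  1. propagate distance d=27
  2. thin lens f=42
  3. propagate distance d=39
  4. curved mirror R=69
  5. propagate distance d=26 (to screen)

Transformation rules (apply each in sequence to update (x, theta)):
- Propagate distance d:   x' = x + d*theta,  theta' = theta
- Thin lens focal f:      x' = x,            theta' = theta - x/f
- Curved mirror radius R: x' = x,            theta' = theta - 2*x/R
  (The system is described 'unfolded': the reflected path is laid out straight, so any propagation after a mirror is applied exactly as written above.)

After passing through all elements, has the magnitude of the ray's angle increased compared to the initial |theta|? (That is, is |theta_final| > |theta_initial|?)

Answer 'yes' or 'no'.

Answer: no

Derivation:
Initial: x=7.0000 theta=-0.3000
After 1 (propagate distance d=27): x=-1.1000 theta=-0.3000
After 2 (thin lens f=42): x=-1.1000 theta=-23/84 (≈-0.2738)
After 3 (propagate distance d=39): x=-1649/140 (≈-11.7786) theta=-23/84 (≈-0.2738)
After 4 (curved mirror R=69): x=-1649/140 (≈-11.7786) theta=653/9660 (≈0.0676)
After 5 (propagate distance d=26 (to screen)): x=-13829/1380 (≈-10.0210) theta=653/9660 (≈0.0676)
|theta_initial|=0.3000 |theta_final|=653/9660 (≈0.0676) -> not increased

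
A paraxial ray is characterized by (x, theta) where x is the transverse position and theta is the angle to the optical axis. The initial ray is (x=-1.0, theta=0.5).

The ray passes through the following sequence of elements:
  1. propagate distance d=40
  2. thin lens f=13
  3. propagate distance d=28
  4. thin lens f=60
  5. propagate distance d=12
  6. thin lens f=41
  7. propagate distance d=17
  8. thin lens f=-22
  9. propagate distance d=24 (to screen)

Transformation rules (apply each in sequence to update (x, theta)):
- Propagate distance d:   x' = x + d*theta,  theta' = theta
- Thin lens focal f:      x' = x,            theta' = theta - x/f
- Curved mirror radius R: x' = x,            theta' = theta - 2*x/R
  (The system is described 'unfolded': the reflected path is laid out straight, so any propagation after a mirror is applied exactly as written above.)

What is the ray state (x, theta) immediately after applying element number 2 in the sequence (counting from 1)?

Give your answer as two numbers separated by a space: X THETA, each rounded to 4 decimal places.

Initial: x=-1.0000 theta=0.5000
After 1 (propagate distance d=40): x=19.0000 theta=0.5000
After 2 (thin lens f=13): x=19.0000 theta=-25/26 (≈-0.9615)
Rounded to 4 decimal places: x = 19.0000, theta = -0.9615

Answer: 19.0000 -0.9615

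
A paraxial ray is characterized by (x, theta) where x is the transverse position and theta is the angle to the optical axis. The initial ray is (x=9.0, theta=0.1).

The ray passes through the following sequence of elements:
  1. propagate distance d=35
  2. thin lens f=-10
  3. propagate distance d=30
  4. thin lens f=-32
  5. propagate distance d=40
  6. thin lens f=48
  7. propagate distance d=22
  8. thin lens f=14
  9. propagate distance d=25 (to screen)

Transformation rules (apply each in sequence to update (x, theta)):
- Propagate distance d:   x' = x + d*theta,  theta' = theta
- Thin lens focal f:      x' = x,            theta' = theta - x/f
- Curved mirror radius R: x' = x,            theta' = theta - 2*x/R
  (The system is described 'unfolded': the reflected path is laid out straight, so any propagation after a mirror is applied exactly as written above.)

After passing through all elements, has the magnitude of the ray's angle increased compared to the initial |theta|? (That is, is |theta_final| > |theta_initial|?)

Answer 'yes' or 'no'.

Initial: x=9.0000 theta=0.1000
After 1 (propagate distance d=35): x=12.5000 theta=0.1000
After 2 (thin lens f=-10): x=12.5000 theta=1.3500
After 3 (propagate distance d=30): x=53.0000 theta=1.3500
After 4 (thin lens f=-32): x=53.0000 theta=481/160 (≈3.0063)
After 5 (propagate distance d=40): x=173.2500 theta=481/160 (≈3.0063)
After 6 (thin lens f=48): x=173.2500 theta=-193/320 (≈-0.6031)
After 7 (propagate distance d=22): x=25597/160 (≈159.9813) theta=-193/320 (≈-0.6031)
After 8 (thin lens f=14): x=25597/160 (≈159.9813) theta=-6737/560 (≈-12.0304)
After 9 (propagate distance d=25 (to screen)): x=-157671/1120 (≈-140.7777) theta=-6737/560 (≈-12.0304)
|theta_initial|=0.1000 |theta_final|=6737/560 (≈12.0304) -> increased

Answer: yes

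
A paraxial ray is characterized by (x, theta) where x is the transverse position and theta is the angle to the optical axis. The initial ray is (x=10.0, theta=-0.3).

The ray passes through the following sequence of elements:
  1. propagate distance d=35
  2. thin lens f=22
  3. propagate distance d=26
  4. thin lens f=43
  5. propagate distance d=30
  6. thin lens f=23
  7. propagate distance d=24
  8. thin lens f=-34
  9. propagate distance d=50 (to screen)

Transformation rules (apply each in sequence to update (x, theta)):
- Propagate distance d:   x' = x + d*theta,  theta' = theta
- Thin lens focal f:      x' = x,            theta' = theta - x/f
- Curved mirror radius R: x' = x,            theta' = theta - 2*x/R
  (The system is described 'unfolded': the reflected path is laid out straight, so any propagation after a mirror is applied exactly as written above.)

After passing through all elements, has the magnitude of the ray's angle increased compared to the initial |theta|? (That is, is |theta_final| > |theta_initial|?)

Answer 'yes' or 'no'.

Initial: x=10.0000 theta=-0.3000
After 1 (propagate distance d=35): x=-0.5000 theta=-0.3000
After 2 (thin lens f=22): x=-0.5000 theta=-61/220 (≈-0.2773)
After 3 (propagate distance d=26): x=-424/55 (≈-7.7091) theta=-61/220 (≈-0.2773)
After 4 (thin lens f=43): x=-424/55 (≈-7.7091) theta=-927/9460 (≈-0.0980)
After 5 (propagate distance d=30): x=-4579/430 (≈-10.6488) theta=-927/9460 (≈-0.0980)
After 6 (thin lens f=23): x=-4579/430 (≈-10.6488) theta=79417/217580 (≈0.3650)
After 7 (propagate distance d=24): x=-205483/108790 (≈-1.8888) theta=79417/217580 (≈0.3650)
After 8 (thin lens f=-34): x=-205483/108790 (≈-1.8888) theta=572303/1849430 (≈0.3094)
After 9 (propagate distance d=50 (to screen)): x=25121939/1849430 (≈13.5836) theta=572303/1849430 (≈0.3094)
|theta_initial|=0.3000 |theta_final|=572303/1849430 (≈0.3094) -> increased

Answer: yes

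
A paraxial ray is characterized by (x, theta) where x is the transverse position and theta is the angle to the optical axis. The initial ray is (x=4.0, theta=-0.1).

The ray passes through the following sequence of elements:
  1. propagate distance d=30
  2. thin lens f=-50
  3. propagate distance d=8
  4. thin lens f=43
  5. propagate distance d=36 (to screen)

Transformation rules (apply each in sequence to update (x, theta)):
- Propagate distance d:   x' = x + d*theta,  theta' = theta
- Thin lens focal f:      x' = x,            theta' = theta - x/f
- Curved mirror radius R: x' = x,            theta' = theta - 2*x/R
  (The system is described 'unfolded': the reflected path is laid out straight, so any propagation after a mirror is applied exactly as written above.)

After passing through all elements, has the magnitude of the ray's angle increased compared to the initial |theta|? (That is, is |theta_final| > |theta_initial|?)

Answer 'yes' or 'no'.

Answer: no

Derivation:
Initial: x=4.0000 theta=-0.1000
After 1 (propagate distance d=30): x=1.0000 theta=-0.1000
After 2 (thin lens f=-50): x=1.0000 theta=-0.0800
After 3 (propagate distance d=8): x=0.3600 theta=-0.0800
After 4 (thin lens f=43): x=0.3600 theta=-19/215 (≈-0.0884)
After 5 (propagate distance d=36 (to screen)): x=-3033/1075 (≈-2.8214) theta=-19/215 (≈-0.0884)
|theta_initial|=0.1000 |theta_final|=19/215 (≈0.0884) -> not increased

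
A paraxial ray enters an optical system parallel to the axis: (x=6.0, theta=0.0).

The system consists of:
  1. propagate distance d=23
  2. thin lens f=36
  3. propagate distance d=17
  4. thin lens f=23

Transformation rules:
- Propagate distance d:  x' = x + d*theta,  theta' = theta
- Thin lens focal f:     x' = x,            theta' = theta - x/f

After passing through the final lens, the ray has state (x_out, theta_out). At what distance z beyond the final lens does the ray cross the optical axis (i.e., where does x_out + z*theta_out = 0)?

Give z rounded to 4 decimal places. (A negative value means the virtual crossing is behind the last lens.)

Answer: 10.4048

Derivation:
Initial: x=6.0000 theta=0.0000
After 1 (propagate distance d=23): x=6.0000 theta=0.0000
After 2 (thin lens f=36): x=6.0000 theta=-1/6 (≈-0.1667)
After 3 (propagate distance d=17): x=19/6 (≈3.1667) theta=-1/6 (≈-0.1667)
After 4 (thin lens f=23): x=19/6 (≈3.1667) theta=-7/23 (≈-0.3043)
z_focus = -x_out/theta_out = -(19/6)/(-7/23) = 437/42 ≈ 10.4048
Rounded to 4 decimal places: z = 10.4048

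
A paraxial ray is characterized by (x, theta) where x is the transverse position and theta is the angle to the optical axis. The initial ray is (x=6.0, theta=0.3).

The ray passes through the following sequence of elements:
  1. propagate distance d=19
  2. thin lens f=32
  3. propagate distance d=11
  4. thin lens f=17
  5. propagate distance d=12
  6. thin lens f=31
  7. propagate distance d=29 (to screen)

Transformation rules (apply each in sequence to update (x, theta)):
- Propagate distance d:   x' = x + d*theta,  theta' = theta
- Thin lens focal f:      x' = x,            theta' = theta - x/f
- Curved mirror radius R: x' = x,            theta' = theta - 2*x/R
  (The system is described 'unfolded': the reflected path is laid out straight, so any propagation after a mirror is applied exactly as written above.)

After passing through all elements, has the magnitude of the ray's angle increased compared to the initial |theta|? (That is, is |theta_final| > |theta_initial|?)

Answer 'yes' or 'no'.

Initial: x=6.0000 theta=0.3000
After 1 (propagate distance d=19): x=11.7000 theta=0.3000
After 2 (thin lens f=32): x=11.7000 theta=-21/320 (≈-0.0656)
After 3 (propagate distance d=11): x=3513/320 (≈10.9781) theta=-21/320 (≈-0.0656)
After 4 (thin lens f=17): x=3513/320 (≈10.9781) theta=-387/544 (≈-0.7114)
After 5 (propagate distance d=12): x=13281/5440 (≈2.4414) theta=-387/544 (≈-0.7114)
After 6 (thin lens f=31): x=13281/5440 (≈2.4414) theta=-133251/168640 (≈-0.7902)
After 7 (propagate distance d=29 (to screen)): x=-431571/21080 (≈-20.4730) theta=-133251/168640 (≈-0.7902)
|theta_initial|=0.3000 |theta_final|=133251/168640 (≈0.7902) -> increased

Answer: yes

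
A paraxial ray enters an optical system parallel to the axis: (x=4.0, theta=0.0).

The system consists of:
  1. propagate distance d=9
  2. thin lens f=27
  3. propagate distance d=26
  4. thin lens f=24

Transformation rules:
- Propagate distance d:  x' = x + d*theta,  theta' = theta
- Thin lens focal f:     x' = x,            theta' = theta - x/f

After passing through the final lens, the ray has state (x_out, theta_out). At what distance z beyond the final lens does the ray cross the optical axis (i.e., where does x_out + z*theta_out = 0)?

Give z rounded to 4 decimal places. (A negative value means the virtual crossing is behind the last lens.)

Initial: x=4.0000 theta=0.0000
After 1 (propagate distance d=9): x=4.0000 theta=0.0000
After 2 (thin lens f=27): x=4.0000 theta=-4/27 (≈-0.1481)
After 3 (propagate distance d=26): x=4/27 (≈0.1481) theta=-4/27 (≈-0.1481)
After 4 (thin lens f=24): x=4/27 (≈0.1481) theta=-25/162 (≈-0.1543)
z_focus = -x_out/theta_out = -(4/27)/(-25/162) = 0.9600
Rounded to 4 decimal places: z = 0.9600

Answer: 0.9600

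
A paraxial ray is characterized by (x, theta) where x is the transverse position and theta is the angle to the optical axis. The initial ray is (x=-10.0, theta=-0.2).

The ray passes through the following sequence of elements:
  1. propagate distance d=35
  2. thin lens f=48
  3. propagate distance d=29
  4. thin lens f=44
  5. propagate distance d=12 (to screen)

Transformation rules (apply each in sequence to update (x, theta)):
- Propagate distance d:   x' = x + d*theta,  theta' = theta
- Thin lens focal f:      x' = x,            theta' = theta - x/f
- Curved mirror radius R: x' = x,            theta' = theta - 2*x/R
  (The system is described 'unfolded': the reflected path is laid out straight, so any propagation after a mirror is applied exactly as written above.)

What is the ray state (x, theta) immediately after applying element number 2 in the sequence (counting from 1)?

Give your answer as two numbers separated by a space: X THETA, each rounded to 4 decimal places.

Answer: -17.0000 0.1542

Derivation:
Initial: x=-10.0000 theta=-0.2000
After 1 (propagate distance d=35): x=-17.0000 theta=-0.2000
After 2 (thin lens f=48): x=-17.0000 theta=37/240 (≈0.1542)
Rounded to 4 decimal places: x = -17.0000, theta = 0.1542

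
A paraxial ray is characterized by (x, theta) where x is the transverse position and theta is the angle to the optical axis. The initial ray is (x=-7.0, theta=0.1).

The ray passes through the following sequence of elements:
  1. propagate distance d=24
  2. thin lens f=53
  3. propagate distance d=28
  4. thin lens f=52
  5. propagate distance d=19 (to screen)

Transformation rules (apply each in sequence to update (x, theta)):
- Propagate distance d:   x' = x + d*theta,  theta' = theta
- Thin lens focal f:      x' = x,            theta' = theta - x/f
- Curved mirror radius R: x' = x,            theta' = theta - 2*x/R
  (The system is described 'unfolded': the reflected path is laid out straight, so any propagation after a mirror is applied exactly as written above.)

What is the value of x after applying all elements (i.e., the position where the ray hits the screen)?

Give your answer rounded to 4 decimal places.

Initial: x=-7.0000 theta=0.1000
After 1 (propagate distance d=24): x=-4.6000 theta=0.1000
After 2 (thin lens f=53): x=-4.6000 theta=99/530 (≈0.1868)
After 3 (propagate distance d=28): x=167/265 (≈0.6302) theta=99/530 (≈0.1868)
After 4 (thin lens f=52): x=167/265 (≈0.6302) theta=2407/13780 (≈0.1747)
After 5 (propagate distance d=19 (to screen)): x=54417/13780 (≈3.9490) theta=2407/13780 (≈0.1747)
Rounded to 4 decimal places: x = 3.9490

Answer: 3.9490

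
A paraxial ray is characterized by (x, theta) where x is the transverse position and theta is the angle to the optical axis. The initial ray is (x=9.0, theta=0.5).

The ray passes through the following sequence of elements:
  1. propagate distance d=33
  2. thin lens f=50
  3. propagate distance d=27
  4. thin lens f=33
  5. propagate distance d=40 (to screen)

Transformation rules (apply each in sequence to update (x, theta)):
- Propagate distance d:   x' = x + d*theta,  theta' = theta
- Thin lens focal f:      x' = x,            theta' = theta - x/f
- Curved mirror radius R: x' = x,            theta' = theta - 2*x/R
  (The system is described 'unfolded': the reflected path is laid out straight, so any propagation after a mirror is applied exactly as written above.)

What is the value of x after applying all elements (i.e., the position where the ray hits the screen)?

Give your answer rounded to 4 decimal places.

Answer: -5.7518

Derivation:
Initial: x=9.0000 theta=0.5000
After 1 (propagate distance d=33): x=25.5000 theta=0.5000
After 2 (thin lens f=50): x=25.5000 theta=-0.0100
After 3 (propagate distance d=27): x=25.2300 theta=-0.0100
After 4 (thin lens f=33): x=25.2300 theta=-213/275 (≈-0.7745)
After 5 (propagate distance d=40 (to screen)): x=-6327/1100 (≈-5.7518) theta=-213/275 (≈-0.7745)
Rounded to 4 decimal places: x = -5.7518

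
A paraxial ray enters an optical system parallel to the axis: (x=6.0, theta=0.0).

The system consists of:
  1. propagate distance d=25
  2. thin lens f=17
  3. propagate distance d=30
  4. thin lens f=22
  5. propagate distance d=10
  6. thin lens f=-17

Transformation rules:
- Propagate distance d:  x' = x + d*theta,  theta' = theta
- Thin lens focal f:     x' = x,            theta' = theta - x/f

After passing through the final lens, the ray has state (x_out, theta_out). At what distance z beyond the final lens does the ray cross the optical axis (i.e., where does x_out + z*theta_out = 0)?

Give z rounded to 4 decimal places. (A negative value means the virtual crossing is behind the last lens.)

Initial: x=6.0000 theta=0.0000
After 1 (propagate distance d=25): x=6.0000 theta=0.0000
After 2 (thin lens f=17): x=6.0000 theta=-6/17 (≈-0.3529)
After 3 (propagate distance d=30): x=-78/17 (≈-4.5882) theta=-6/17 (≈-0.3529)
After 4 (thin lens f=22): x=-78/17 (≈-4.5882) theta=-27/187 (≈-0.1444)
After 5 (propagate distance d=10): x=-1128/187 (≈-6.0321) theta=-27/187 (≈-0.1444)
After 6 (thin lens f=-17): x=-1128/187 (≈-6.0321) theta=-1587/3179 (≈-0.4992)
z_focus = -x_out/theta_out = -(-1128/187)/(-1587/3179) = -6392/529 ≈ -12.0832
Rounded to 4 decimal places: z = -12.0832

Answer: -12.0832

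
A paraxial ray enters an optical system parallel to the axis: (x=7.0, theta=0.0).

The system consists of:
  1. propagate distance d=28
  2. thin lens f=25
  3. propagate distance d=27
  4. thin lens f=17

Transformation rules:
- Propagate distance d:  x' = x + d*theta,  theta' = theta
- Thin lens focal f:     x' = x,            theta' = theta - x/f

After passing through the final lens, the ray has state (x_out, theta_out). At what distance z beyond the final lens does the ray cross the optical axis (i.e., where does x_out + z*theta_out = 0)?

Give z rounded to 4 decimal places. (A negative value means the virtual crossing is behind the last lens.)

Answer: -2.2667

Derivation:
Initial: x=7.0000 theta=0.0000
After 1 (propagate distance d=28): x=7.0000 theta=0.0000
After 2 (thin lens f=25): x=7.0000 theta=-0.2800
After 3 (propagate distance d=27): x=-0.5600 theta=-0.2800
After 4 (thin lens f=17): x=-0.5600 theta=-21/85 (≈-0.2471)
z_focus = -x_out/theta_out = -(-0.5600)/(-21/85) = -34/15 ≈ -2.2667
Rounded to 4 decimal places: z = -2.2667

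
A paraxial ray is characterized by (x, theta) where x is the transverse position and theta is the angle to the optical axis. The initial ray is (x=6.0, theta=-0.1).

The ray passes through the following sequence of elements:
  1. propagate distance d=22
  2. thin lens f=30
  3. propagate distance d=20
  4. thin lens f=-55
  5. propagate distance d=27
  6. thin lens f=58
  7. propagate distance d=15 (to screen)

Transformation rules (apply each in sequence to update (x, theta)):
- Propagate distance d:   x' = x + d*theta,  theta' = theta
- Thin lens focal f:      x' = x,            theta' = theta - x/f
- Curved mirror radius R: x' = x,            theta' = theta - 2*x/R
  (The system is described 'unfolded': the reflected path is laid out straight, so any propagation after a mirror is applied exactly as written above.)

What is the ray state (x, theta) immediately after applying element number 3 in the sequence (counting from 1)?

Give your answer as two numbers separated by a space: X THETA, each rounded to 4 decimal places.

Answer: -0.7333 -0.2267

Derivation:
Initial: x=6.0000 theta=-0.1000
After 1 (propagate distance d=22): x=3.8000 theta=-0.1000
After 2 (thin lens f=30): x=3.8000 theta=-17/75 (≈-0.2267)
After 3 (propagate distance d=20): x=-11/15 (≈-0.7333) theta=-17/75 (≈-0.2267)
Rounded to 4 decimal places: x = -0.7333, theta = -0.2267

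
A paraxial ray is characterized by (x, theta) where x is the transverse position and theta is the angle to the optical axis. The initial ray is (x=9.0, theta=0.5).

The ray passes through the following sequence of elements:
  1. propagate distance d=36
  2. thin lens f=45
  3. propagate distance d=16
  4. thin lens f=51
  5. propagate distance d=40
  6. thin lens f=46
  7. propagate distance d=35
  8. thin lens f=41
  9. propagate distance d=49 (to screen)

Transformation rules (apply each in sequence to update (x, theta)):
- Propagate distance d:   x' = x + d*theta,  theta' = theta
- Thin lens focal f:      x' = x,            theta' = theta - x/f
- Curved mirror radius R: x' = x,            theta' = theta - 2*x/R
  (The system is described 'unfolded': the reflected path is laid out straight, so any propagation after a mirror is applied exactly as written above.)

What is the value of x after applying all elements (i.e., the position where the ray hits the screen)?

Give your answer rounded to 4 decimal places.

Initial: x=9.0000 theta=0.5000
After 1 (propagate distance d=36): x=27.0000 theta=0.5000
After 2 (thin lens f=45): x=27.0000 theta=-0.1000
After 3 (propagate distance d=16): x=25.4000 theta=-0.1000
After 4 (thin lens f=51): x=25.4000 theta=-61/102 (≈-0.5980)
After 5 (propagate distance d=40): x=377/255 (≈1.4784) theta=-61/102 (≈-0.5980)
After 6 (thin lens f=46): x=377/255 (≈1.4784) theta=-1232/1955 (≈-0.6302)
After 7 (propagate distance d=35): x=-120689/5865 (≈-20.5778) theta=-1232/1955 (≈-0.6302)
After 8 (thin lens f=41): x=-120689/5865 (≈-20.5778) theta=-30847/240465 (≈-0.1283)
After 9 (propagate distance d=49 (to screen)): x=-6459752/240465 (≈-26.8636) theta=-30847/240465 (≈-0.1283)
Rounded to 4 decimal places: x = -26.8636

Answer: -26.8636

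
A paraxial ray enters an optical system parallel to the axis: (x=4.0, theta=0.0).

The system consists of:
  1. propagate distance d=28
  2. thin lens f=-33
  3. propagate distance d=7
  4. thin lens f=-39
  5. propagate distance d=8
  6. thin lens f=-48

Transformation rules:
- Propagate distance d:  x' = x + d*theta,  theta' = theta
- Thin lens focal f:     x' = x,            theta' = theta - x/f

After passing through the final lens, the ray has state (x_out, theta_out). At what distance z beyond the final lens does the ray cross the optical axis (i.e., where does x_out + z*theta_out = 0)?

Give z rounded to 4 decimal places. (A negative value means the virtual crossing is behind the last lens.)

Initial: x=4.0000 theta=0.0000
After 1 (propagate distance d=28): x=4.0000 theta=0.0000
After 2 (thin lens f=-33): x=4.0000 theta=4/33 (≈0.1212)
After 3 (propagate distance d=7): x=160/33 (≈4.8485) theta=4/33 (≈0.1212)
After 4 (thin lens f=-39): x=160/33 (≈4.8485) theta=316/1287 (≈0.2455)
After 5 (propagate distance d=8): x=8768/1287 (≈6.8127) theta=316/1287 (≈0.2455)
After 6 (thin lens f=-48): x=8768/1287 (≈6.8127) theta=136/351 (≈0.3875)
z_focus = -x_out/theta_out = -(8768/1287)/(136/351) = -3288/187 ≈ -17.5829
Rounded to 4 decimal places: z = -17.5829

Answer: -17.5829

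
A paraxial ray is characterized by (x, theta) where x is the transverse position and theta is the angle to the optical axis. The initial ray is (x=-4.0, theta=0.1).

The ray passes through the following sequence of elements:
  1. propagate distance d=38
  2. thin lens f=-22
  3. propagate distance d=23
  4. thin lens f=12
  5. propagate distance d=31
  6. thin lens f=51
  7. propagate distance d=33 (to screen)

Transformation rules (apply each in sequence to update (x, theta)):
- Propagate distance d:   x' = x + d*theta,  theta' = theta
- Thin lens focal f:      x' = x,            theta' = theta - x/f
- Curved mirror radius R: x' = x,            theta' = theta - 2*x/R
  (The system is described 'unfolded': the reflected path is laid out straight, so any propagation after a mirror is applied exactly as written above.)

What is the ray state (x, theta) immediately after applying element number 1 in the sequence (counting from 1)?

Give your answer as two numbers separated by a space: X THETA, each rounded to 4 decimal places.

Answer: -0.2000 0.1000

Derivation:
Initial: x=-4.0000 theta=0.1000
After 1 (propagate distance d=38): x=-0.2000 theta=0.1000
Rounded to 4 decimal places: x = -0.2000, theta = 0.1000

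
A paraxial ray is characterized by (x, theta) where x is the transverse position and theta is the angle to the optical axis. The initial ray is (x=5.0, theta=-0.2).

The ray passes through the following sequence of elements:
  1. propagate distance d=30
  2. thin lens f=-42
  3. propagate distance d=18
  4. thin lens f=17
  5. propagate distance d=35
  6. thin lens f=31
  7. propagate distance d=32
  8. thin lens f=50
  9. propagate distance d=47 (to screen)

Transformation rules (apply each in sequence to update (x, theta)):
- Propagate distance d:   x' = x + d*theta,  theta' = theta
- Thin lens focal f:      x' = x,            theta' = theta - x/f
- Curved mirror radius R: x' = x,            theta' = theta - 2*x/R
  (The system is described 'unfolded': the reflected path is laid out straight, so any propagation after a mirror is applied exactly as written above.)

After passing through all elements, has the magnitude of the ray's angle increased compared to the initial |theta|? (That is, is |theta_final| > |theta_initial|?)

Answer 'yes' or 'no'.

Initial: x=5.0000 theta=-0.2000
After 1 (propagate distance d=30): x=-1.0000 theta=-0.2000
After 2 (thin lens f=-42): x=-1.0000 theta=-47/210 (≈-0.2238)
After 3 (propagate distance d=18): x=-176/35 (≈-5.0286) theta=-47/210 (≈-0.2238)
After 4 (thin lens f=17): x=-176/35 (≈-5.0286) theta=257/3570 (≈0.0720)
After 5 (propagate distance d=35): x=-8957/3570 (≈-2.5090) theta=257/3570 (≈0.0720)
After 6 (thin lens f=31): x=-8957/3570 (≈-2.5090) theta=8462/55335 (≈0.1529)
After 7 (propagate distance d=32): x=87967/36890 (≈2.3846) theta=8462/55335 (≈0.1529)
After 8 (thin lens f=50): x=87967/36890 (≈2.3846) theta=582299/5533500 (≈0.1052)
After 9 (propagate distance d=47 (to screen)): x=5794729/790500 (≈7.3305) theta=582299/5533500 (≈0.1052)
|theta_initial|=0.2000 |theta_final|=582299/5533500 (≈0.1052) -> not increased

Answer: no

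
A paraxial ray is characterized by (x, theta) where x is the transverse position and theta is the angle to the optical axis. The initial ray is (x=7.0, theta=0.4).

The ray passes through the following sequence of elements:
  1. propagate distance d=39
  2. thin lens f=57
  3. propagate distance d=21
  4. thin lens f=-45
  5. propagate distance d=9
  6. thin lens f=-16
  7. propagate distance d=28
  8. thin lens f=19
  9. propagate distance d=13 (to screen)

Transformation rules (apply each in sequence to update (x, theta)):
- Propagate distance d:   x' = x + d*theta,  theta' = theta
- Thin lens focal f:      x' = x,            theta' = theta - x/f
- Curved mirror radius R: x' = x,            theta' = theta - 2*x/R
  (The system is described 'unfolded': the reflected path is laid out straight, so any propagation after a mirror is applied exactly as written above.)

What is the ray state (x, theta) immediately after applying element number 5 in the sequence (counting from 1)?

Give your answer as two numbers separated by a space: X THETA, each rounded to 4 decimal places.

Initial: x=7.0000 theta=0.4000
After 1 (propagate distance d=39): x=22.6000 theta=0.4000
After 2 (thin lens f=57): x=22.6000 theta=1/285 (≈0.0035)
After 3 (propagate distance d=21): x=2154/95 (≈22.6737) theta=1/285 (≈0.0035)
After 4 (thin lens f=-45): x=2154/95 (≈22.6737) theta=241/475 (≈0.5074)
After 5 (propagate distance d=9): x=27.2400 theta=241/475 (≈0.5074)
Rounded to 4 decimal places: x = 27.2400, theta = 0.5074

Answer: 27.2400 0.5074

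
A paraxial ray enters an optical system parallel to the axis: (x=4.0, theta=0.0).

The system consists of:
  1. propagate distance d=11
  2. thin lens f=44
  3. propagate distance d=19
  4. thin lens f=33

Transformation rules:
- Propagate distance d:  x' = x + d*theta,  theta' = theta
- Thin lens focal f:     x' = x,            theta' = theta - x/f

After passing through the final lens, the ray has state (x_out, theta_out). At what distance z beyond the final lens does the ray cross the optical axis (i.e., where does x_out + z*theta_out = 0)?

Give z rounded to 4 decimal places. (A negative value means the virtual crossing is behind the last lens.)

Initial: x=4.0000 theta=0.0000
After 1 (propagate distance d=11): x=4.0000 theta=0.0000
After 2 (thin lens f=44): x=4.0000 theta=-1/11 (≈-0.0909)
After 3 (propagate distance d=19): x=25/11 (≈2.2727) theta=-1/11 (≈-0.0909)
After 4 (thin lens f=33): x=25/11 (≈2.2727) theta=-58/363 (≈-0.1598)
z_focus = -x_out/theta_out = -(25/11)/(-58/363) = 825/58 ≈ 14.2241
Rounded to 4 decimal places: z = 14.2241

Answer: 14.2241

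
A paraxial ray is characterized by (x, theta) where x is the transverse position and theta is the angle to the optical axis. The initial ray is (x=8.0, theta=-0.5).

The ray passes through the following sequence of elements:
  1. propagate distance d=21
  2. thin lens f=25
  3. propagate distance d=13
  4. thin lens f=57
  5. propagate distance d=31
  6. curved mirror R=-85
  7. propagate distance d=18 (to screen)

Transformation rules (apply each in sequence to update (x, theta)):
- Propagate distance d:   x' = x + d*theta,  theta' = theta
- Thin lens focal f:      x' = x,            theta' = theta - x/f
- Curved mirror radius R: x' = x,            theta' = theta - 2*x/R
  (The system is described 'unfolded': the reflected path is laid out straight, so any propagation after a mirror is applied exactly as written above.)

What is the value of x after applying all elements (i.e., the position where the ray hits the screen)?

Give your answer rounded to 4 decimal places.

Answer: -27.4200

Derivation:
Initial: x=8.0000 theta=-0.5000
After 1 (propagate distance d=21): x=-2.5000 theta=-0.5000
After 2 (thin lens f=25): x=-2.5000 theta=-0.4000
After 3 (propagate distance d=13): x=-7.7000 theta=-0.4000
After 4 (thin lens f=57): x=-7.7000 theta=-151/570 (≈-0.2649)
After 5 (propagate distance d=31): x=-907/57 (≈-15.9123) theta=-151/570 (≈-0.2649)
After 6 (curved mirror R=-85): x=-907/57 (≈-15.9123) theta=-413/646 (≈-0.6393)
After 7 (propagate distance d=18 (to screen)): x=-26570/969 (≈-27.4200) theta=-413/646 (≈-0.6393)
Rounded to 4 decimal places: x = -27.4200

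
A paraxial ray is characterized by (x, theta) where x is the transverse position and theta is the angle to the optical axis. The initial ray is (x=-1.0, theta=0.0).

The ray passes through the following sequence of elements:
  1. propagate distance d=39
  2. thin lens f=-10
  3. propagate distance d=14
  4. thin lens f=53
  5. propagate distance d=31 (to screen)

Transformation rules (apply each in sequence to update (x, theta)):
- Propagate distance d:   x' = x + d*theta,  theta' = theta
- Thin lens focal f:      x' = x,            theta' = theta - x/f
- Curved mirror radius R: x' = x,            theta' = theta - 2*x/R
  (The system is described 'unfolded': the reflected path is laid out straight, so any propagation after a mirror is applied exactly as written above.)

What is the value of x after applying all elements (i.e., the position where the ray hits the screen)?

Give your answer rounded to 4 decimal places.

Initial: x=-1.0000 theta=0.0000
After 1 (propagate distance d=39): x=-1.0000 theta=0.0000
After 2 (thin lens f=-10): x=-1.0000 theta=-0.1000
After 3 (propagate distance d=14): x=-2.4000 theta=-0.1000
After 4 (thin lens f=53): x=-2.4000 theta=-29/530 (≈-0.0547)
After 5 (propagate distance d=31 (to screen)): x=-2171/530 (≈-4.0962) theta=-29/530 (≈-0.0547)
Rounded to 4 decimal places: x = -4.0962

Answer: -4.0962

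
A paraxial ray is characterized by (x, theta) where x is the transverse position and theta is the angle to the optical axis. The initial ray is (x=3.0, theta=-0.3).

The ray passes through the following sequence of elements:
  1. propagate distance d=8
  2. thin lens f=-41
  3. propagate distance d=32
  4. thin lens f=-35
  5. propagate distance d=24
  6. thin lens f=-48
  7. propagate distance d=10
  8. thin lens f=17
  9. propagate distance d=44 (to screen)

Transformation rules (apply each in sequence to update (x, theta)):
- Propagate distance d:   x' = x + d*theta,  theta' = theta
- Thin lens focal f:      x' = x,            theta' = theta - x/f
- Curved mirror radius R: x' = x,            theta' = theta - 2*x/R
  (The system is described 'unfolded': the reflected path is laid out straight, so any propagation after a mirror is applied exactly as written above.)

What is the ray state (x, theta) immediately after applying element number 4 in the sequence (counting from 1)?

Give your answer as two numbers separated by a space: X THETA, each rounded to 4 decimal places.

Initial: x=3.0000 theta=-0.3000
After 1 (propagate distance d=8): x=0.6000 theta=-0.3000
After 2 (thin lens f=-41): x=0.6000 theta=-117/410 (≈-0.2854)
After 3 (propagate distance d=32): x=-1749/205 (≈-8.5317) theta=-117/410 (≈-0.2854)
After 4 (thin lens f=-35): x=-1749/205 (≈-8.5317) theta=-7593/14350 (≈-0.5291)
Rounded to 4 decimal places: x = -8.5317, theta = -0.5291

Answer: -8.5317 -0.5291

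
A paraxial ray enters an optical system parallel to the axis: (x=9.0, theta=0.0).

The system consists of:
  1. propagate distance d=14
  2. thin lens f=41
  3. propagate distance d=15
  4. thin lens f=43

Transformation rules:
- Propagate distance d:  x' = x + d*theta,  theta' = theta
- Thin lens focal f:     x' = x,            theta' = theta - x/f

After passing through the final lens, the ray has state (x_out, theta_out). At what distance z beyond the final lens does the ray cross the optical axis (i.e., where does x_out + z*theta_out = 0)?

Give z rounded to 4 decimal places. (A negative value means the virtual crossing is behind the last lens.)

Answer: 16.2029

Derivation:
Initial: x=9.0000 theta=0.0000
After 1 (propagate distance d=14): x=9.0000 theta=0.0000
After 2 (thin lens f=41): x=9.0000 theta=-9/41 (≈-0.2195)
After 3 (propagate distance d=15): x=234/41 (≈5.7073) theta=-9/41 (≈-0.2195)
After 4 (thin lens f=43): x=234/41 (≈5.7073) theta=-621/1763 (≈-0.3522)
z_focus = -x_out/theta_out = -(234/41)/(-621/1763) = 1118/69 ≈ 16.2029
Rounded to 4 decimal places: z = 16.2029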